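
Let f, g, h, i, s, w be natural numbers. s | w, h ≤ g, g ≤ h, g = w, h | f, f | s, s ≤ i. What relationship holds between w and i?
w ≤ i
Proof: Because h ≤ g and g ≤ h, h = g. From g = w, h = w. From h | f and f | s, h | s. h = w, so w | s. s | w, so s = w. Because s ≤ i, w ≤ i.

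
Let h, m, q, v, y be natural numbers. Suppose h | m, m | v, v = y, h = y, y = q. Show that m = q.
v = y and m | v, thus m | y. h = y and h | m, so y | m. Since m | y, m = y. Since y = q, m = q.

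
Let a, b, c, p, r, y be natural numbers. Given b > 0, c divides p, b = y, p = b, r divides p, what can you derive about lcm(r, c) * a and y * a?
lcm(r, c) * a ≤ y * a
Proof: r divides p and c divides p, so lcm(r, c) divides p. p = b, so lcm(r, c) divides b. b > 0, so lcm(r, c) ≤ b. Because b = y, lcm(r, c) ≤ y. By multiplying by a non-negative, lcm(r, c) * a ≤ y * a.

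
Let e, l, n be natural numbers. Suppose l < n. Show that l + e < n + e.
l < n. By adding to both sides, l + e < n + e.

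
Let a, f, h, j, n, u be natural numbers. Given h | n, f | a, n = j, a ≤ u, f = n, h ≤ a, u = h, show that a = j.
Since u = h and a ≤ u, a ≤ h. From h ≤ a, h = a. Since h | n, a | n. Since f = n and f | a, n | a. a | n, so a = n. n = j, so a = j.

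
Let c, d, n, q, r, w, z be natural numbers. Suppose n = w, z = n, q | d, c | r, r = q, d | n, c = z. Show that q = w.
q | d and d | n, thus q | n. From c = z and z = n, c = n. r = q and c | r, hence c | q. Since c = n, n | q. Since q | n, q = n. n = w, so q = w.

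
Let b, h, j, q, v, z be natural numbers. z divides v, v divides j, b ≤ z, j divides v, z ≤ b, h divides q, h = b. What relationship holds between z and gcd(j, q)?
z divides gcd(j, q)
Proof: From v divides j and j divides v, v = j. z divides v, so z divides j. From b ≤ z and z ≤ b, b = z. Since h = b, h = z. Since h divides q, z divides q. z divides j, so z divides gcd(j, q).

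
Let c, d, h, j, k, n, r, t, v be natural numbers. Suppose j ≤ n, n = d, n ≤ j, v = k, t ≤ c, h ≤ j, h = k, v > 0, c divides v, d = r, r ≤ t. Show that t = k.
Because c divides v and v > 0, c ≤ v. v = k, so c ≤ k. t ≤ c, so t ≤ k. j ≤ n and n ≤ j, so j = n. Since n = d, j = d. Since d = r, j = r. h ≤ j, so h ≤ r. Since r ≤ t, h ≤ t. h = k, so k ≤ t. t ≤ k, so t = k.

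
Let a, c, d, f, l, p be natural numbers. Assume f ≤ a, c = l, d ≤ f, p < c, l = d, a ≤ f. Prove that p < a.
c = l and l = d, thus c = d. Since p < c, p < d. Since f ≤ a and a ≤ f, f = a. From d ≤ f, d ≤ a. Since p < d, p < a.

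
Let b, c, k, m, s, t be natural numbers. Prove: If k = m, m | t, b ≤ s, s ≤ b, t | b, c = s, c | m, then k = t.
b ≤ s and s ≤ b, thus b = s. Since t | b, t | s. c = s and c | m, hence s | m. t | s, so t | m. Since m | t, m = t. Since k = m, k = t.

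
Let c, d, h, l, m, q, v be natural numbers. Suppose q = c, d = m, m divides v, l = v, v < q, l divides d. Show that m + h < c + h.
Because d = m and l divides d, l divides m. Since l = v, v divides m. Since m divides v, v = m. Since q = c and v < q, v < c. From v = m, m < c. Then m + h < c + h.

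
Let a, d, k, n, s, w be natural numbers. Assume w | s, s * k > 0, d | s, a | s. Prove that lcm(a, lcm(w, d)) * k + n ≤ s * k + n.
Since w | s and d | s, lcm(w, d) | s. Since a | s, lcm(a, lcm(w, d)) | s. Then lcm(a, lcm(w, d)) * k | s * k. From s * k > 0, lcm(a, lcm(w, d)) * k ≤ s * k. Then lcm(a, lcm(w, d)) * k + n ≤ s * k + n.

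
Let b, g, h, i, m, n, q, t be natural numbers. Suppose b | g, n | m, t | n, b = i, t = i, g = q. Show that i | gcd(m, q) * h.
t = i and t | n, hence i | n. Since n | m, i | m. g = q and b | g, so b | q. From b = i, i | q. i | m, so i | gcd(m, q). Then i | gcd(m, q) * h.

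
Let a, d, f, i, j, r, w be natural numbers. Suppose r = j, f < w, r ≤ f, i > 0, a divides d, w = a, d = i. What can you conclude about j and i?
j < i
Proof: w = a and f < w, hence f < a. r ≤ f, so r < a. r = j, so j < a. d = i and a divides d, thus a divides i. Since i > 0, a ≤ i. Since j < a, j < i.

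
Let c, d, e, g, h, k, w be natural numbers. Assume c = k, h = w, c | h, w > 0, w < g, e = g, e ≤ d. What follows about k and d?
k < d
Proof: Because h = w and c | h, c | w. Since w > 0, c ≤ w. Since c = k, k ≤ w. Because w < g, k < g. e = g and e ≤ d, thus g ≤ d. Since k < g, k < d.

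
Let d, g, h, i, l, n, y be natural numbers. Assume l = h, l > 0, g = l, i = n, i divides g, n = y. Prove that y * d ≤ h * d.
From g = l and i divides g, i divides l. i = n, so n divides l. l > 0, so n ≤ l. n = y, so y ≤ l. From l = h, y ≤ h. By multiplying by a non-negative, y * d ≤ h * d.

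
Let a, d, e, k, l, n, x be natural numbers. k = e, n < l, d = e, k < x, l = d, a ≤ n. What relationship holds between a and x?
a < x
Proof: Because l = d and n < l, n < d. Since d = e, n < e. Because k = e and k < x, e < x. Since n < e, n < x. a ≤ n, so a < x.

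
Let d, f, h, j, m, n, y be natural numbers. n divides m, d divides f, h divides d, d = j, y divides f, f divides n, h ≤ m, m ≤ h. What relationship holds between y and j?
y divides j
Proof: f divides n and n divides m, so f divides m. Since h ≤ m and m ≤ h, h = m. h divides d, so m divides d. f divides m, so f divides d. d divides f, so f = d. d = j, so f = j. Since y divides f, y divides j.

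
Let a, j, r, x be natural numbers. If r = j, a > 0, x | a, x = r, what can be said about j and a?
j ≤ a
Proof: Because x = r and x | a, r | a. a > 0, so r ≤ a. r = j, so j ≤ a.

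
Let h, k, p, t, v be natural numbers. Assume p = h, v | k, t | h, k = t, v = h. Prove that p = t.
Because k = t and v | k, v | t. v = h, so h | t. Because t | h, h = t. p = h, so p = t.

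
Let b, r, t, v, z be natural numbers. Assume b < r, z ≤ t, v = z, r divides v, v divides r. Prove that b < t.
r divides v and v divides r, hence r = v. Because v = z, r = z. b < r, so b < z. z ≤ t, so b < t.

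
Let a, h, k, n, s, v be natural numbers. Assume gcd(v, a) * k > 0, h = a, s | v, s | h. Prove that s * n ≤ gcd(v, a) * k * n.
Because h = a and s | h, s | a. s | v, so s | gcd(v, a). Then s | gcd(v, a) * k. Since gcd(v, a) * k > 0, s ≤ gcd(v, a) * k. Then s * n ≤ gcd(v, a) * k * n.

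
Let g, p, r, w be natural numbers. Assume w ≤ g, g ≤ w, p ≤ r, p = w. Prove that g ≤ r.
Because w ≤ g and g ≤ w, w = g. Since p = w, p = g. Because p ≤ r, g ≤ r.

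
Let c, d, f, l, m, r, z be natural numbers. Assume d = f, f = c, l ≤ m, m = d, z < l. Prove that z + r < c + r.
m = d and d = f, so m = f. Since f = c, m = c. z < l and l ≤ m, thus z < m. Because m = c, z < c. Then z + r < c + r.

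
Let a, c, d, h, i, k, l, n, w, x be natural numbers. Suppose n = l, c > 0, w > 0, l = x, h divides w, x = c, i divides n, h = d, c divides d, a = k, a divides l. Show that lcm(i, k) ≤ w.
l = x and x = c, thus l = c. Since n = l and i divides n, i divides l. Since a = k and a divides l, k divides l. i divides l, so lcm(i, k) divides l. l = c, so lcm(i, k) divides c. Since c > 0, lcm(i, k) ≤ c. h = d and h divides w, so d divides w. c divides d, so c divides w. Since w > 0, c ≤ w. From lcm(i, k) ≤ c, lcm(i, k) ≤ w.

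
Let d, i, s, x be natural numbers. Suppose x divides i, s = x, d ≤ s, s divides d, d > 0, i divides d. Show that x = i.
s divides d and d > 0, hence s ≤ d. Because d ≤ s, d = s. Since i divides d, i divides s. From s = x, i divides x. x divides i, so x = i.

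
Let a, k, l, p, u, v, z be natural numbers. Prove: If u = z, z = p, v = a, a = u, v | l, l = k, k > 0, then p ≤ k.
v = a and a = u, therefore v = u. u = z, so v = z. l = k and v | l, so v | k. Since k > 0, v ≤ k. Because v = z, z ≤ k. Since z = p, p ≤ k.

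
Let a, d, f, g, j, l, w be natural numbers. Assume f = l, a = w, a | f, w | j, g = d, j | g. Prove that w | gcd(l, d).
From a = w and a | f, w | f. Since f = l, w | l. Since g = d and j | g, j | d. w | j, so w | d. w | l, so w | gcd(l, d).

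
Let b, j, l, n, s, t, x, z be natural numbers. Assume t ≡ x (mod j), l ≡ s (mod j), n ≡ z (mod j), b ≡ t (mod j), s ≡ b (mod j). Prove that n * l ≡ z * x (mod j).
l ≡ s (mod j) and s ≡ b (mod j), so l ≡ b (mod j). Because b ≡ t (mod j), l ≡ t (mod j). t ≡ x (mod j), so l ≡ x (mod j). n ≡ z (mod j), so n * l ≡ z * x (mod j).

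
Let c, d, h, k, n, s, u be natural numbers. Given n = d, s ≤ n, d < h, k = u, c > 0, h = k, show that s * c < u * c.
n = d and s ≤ n, so s ≤ d. h = k and d < h, therefore d < k. Since k = u, d < u. s ≤ d, so s < u. From c > 0, s * c < u * c.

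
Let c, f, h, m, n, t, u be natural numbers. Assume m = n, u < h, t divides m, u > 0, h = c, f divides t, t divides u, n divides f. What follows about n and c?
n < c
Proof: m = n and t divides m, so t divides n. n divides f and f divides t, thus n divides t. From t divides n, t = n. Since t divides u, n divides u. u > 0, so n ≤ u. Because h = c and u < h, u < c. Since n ≤ u, n < c.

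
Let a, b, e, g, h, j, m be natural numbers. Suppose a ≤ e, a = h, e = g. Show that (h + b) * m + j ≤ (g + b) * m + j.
a = h and a ≤ e, so h ≤ e. e = g, so h ≤ g. Then h + b ≤ g + b. Then (h + b) * m ≤ (g + b) * m. Then (h + b) * m + j ≤ (g + b) * m + j.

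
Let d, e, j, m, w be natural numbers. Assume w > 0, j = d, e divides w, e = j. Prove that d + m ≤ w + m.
e = j and j = d, hence e = d. Because e divides w, d divides w. Since w > 0, d ≤ w. Then d + m ≤ w + m.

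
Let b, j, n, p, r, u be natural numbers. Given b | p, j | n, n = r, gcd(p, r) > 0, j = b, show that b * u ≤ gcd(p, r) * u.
Because n = r and j | n, j | r. j = b, so b | r. Since b | p, b | gcd(p, r). Because gcd(p, r) > 0, b ≤ gcd(p, r). Then b * u ≤ gcd(p, r) * u.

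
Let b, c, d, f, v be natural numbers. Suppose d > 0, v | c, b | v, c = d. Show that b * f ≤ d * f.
Since c = d and v | c, v | d. From b | v, b | d. Since d > 0, b ≤ d. Then b * f ≤ d * f.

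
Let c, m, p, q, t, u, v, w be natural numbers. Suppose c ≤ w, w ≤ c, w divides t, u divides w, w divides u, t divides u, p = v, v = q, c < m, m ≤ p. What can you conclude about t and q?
t < q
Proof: c ≤ w and w ≤ c, thus c = w. u divides w and w divides u, thus u = w. Since t divides u, t divides w. Since w divides t, w = t. From c = w, c = t. Because p = v and v = q, p = q. c < m and m ≤ p, thus c < p. From p = q, c < q. From c = t, t < q.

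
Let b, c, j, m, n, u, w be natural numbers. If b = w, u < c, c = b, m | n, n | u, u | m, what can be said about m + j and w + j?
m + j < w + j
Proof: c = b and b = w, thus c = w. m | n and n | u, therefore m | u. Since u | m, u = m. u < c, so m < c. Since c = w, m < w. Then m + j < w + j.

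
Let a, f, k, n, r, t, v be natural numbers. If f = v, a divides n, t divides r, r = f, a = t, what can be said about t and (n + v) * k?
t divides (n + v) * k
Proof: a = t and a divides n, therefore t divides n. r = f and t divides r, hence t divides f. Since f = v, t divides v. Since t divides n, t divides n + v. Then t divides (n + v) * k.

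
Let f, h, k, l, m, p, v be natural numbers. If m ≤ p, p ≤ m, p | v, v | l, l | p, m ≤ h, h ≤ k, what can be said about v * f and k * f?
v * f ≤ k * f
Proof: m ≤ p and p ≤ m, hence m = p. v | l and l | p, so v | p. Because p | v, p = v. Since m = p, m = v. Because m ≤ h, v ≤ h. h ≤ k, so v ≤ k. Then v * f ≤ k * f.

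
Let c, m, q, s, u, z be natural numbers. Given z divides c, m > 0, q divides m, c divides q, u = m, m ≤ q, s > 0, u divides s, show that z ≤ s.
From q divides m and m > 0, q ≤ m. From m ≤ q, q = m. z divides c and c divides q, hence z divides q. Since q = m, z divides m. m > 0, so z ≤ m. u = m and u divides s, hence m divides s. s > 0, so m ≤ s. From z ≤ m, z ≤ s.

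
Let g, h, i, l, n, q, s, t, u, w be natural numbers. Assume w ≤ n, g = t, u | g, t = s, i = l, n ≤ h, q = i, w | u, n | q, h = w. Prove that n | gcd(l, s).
q = i and i = l, so q = l. From n | q, n | l. From h = w and n ≤ h, n ≤ w. Since w ≤ n, w = n. g = t and u | g, thus u | t. Since w | u, w | t. Since t = s, w | s. w = n, so n | s. n | l, so n | gcd(l, s).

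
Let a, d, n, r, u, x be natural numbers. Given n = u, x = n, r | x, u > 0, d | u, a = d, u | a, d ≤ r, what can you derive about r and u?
r = u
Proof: x = n and r | x, so r | n. Since n = u, r | u. u > 0, so r ≤ u. a = d and u | a, therefore u | d. Since d | u, d = u. From d ≤ r, u ≤ r. Since r ≤ u, r = u.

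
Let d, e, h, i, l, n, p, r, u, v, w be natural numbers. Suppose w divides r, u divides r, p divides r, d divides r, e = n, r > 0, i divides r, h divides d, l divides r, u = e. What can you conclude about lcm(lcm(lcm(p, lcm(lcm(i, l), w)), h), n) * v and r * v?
lcm(lcm(lcm(p, lcm(lcm(i, l), w)), h), n) * v ≤ r * v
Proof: i divides r and l divides r, so lcm(i, l) divides r. From w divides r, lcm(lcm(i, l), w) divides r. Because p divides r, lcm(p, lcm(lcm(i, l), w)) divides r. Because h divides d and d divides r, h divides r. Since lcm(p, lcm(lcm(i, l), w)) divides r, lcm(lcm(p, lcm(lcm(i, l), w)), h) divides r. u = e and e = n, thus u = n. Since u divides r, n divides r. From lcm(lcm(p, lcm(lcm(i, l), w)), h) divides r, lcm(lcm(lcm(p, lcm(lcm(i, l), w)), h), n) divides r. Since r > 0, lcm(lcm(lcm(p, lcm(lcm(i, l), w)), h), n) ≤ r. By multiplying by a non-negative, lcm(lcm(lcm(p, lcm(lcm(i, l), w)), h), n) * v ≤ r * v.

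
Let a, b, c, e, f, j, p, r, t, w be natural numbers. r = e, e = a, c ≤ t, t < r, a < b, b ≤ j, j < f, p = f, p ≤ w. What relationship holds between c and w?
c < w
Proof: r = e and e = a, therefore r = a. c ≤ t and t < r, thus c < r. r = a, so c < a. Because a < b and b ≤ j, a < j. c < a, so c < j. Since j < f, c < f. p = f and p ≤ w, so f ≤ w. Since c < f, c < w.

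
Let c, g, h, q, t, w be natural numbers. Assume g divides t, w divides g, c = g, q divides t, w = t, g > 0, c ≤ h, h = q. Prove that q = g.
From w = t and w divides g, t divides g. Because g divides t, t = g. Because q divides t, q divides g. Since g > 0, q ≤ g. c = g and c ≤ h, hence g ≤ h. h = q, so g ≤ q. From q ≤ g, q = g.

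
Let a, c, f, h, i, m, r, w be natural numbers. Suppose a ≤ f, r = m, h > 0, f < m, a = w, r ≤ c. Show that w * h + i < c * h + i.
a ≤ f and f < m, therefore a < m. Because a = w, w < m. Because r = m and r ≤ c, m ≤ c. From w < m, w < c. From h > 0, by multiplying by a positive, w * h < c * h. Then w * h + i < c * h + i.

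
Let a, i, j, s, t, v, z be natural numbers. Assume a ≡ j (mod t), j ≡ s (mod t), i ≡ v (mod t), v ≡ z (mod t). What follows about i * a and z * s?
i * a ≡ z * s (mod t)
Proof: i ≡ v (mod t) and v ≡ z (mod t), hence i ≡ z (mod t). Because a ≡ j (mod t) and j ≡ s (mod t), a ≡ s (mod t). i ≡ z (mod t), so i * a ≡ z * s (mod t).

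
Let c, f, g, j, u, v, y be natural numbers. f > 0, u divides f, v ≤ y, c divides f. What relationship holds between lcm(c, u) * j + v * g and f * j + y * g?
lcm(c, u) * j + v * g ≤ f * j + y * g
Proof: c divides f and u divides f, hence lcm(c, u) divides f. Because f > 0, lcm(c, u) ≤ f. By multiplying by a non-negative, lcm(c, u) * j ≤ f * j. Because v ≤ y, by multiplying by a non-negative, v * g ≤ y * g. Since lcm(c, u) * j ≤ f * j, lcm(c, u) * j + v * g ≤ f * j + y * g.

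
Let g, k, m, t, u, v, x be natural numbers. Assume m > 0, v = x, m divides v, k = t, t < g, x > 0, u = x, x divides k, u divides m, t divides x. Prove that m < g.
k = t and x divides k, thus x divides t. t divides x, so t = x. Since u = x and u divides m, x divides m. Since m > 0, x ≤ m. From v = x and m divides v, m divides x. x > 0, so m ≤ x. x ≤ m, so x = m. Since t = x, t = m. Since t < g, m < g.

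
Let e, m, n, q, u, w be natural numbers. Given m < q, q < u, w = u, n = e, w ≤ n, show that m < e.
Since m < q and q < u, m < u. n = e and w ≤ n, therefore w ≤ e. w = u, so u ≤ e. Since m < u, m < e.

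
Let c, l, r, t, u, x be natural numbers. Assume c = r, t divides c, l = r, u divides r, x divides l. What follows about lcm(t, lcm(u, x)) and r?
lcm(t, lcm(u, x)) divides r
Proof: c = r and t divides c, thus t divides r. l = r and x divides l, hence x divides r. Since u divides r, lcm(u, x) divides r. Because t divides r, lcm(t, lcm(u, x)) divides r.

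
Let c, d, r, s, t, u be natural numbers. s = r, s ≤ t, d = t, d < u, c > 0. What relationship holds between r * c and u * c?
r * c < u * c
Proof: s = r and s ≤ t, thus r ≤ t. d = t and d < u, therefore t < u. r ≤ t, so r < u. Since c > 0, by multiplying by a positive, r * c < u * c.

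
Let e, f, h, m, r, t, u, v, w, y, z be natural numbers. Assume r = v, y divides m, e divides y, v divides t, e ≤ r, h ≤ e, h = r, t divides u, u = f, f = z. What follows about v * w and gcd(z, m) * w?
v * w divides gcd(z, m) * w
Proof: Because u = f and f = z, u = z. v divides t and t divides u, thus v divides u. Since u = z, v divides z. h = r and h ≤ e, hence r ≤ e. e ≤ r, so e = r. From e divides y and y divides m, e divides m. Because e = r, r divides m. Since r = v, v divides m. Since v divides z, v divides gcd(z, m). Then v * w divides gcd(z, m) * w.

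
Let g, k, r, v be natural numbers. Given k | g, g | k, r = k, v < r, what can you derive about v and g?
v < g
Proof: k | g and g | k, hence k = g. r = k and v < r, hence v < k. k = g, so v < g.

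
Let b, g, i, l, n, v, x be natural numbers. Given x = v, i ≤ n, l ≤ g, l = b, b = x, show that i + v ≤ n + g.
l = b and b = x, thus l = x. Since x = v, l = v. Since l ≤ g, v ≤ g. Since i ≤ n, i + v ≤ n + g.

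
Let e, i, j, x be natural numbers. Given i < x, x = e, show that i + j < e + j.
Since x = e and i < x, i < e. Then i + j < e + j.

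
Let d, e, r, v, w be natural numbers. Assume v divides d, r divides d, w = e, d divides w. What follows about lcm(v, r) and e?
lcm(v, r) divides e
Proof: Since v divides d and r divides d, lcm(v, r) divides d. Since w = e and d divides w, d divides e. lcm(v, r) divides d, so lcm(v, r) divides e.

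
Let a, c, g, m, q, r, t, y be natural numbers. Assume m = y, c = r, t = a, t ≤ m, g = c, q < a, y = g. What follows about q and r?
q < r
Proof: y = g and g = c, therefore y = c. c = r, so y = r. t = a and t ≤ m, hence a ≤ m. m = y, so a ≤ y. q < a, so q < y. Since y = r, q < r.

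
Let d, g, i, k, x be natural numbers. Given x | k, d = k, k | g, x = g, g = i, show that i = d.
Because x = g and x | k, g | k. Since k | g, k = g. Because d = k, d = g. Since g = i, d = i. Then i = d.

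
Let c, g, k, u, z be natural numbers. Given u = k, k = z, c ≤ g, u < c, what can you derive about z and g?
z < g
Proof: u = k and k = z, so u = z. u < c, so z < c. Since c ≤ g, z < g.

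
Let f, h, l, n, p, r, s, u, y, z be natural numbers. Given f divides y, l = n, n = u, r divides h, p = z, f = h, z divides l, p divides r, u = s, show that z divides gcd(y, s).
p divides r and r divides h, so p divides h. From p = z, z divides h. f = h and f divides y, therefore h divides y. Since z divides h, z divides y. l = n and n = u, therefore l = u. u = s, so l = s. Since z divides l, z divides s. z divides y, so z divides gcd(y, s).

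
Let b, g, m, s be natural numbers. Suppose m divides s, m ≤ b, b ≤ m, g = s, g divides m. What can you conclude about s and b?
s = b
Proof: g = s and g divides m, thus s divides m. m divides s, so s = m. m ≤ b and b ≤ m, so m = b. s = m, so s = b.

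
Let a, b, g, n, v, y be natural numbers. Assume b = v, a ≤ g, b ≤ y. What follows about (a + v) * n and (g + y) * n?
(a + v) * n ≤ (g + y) * n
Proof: b = v and b ≤ y, so v ≤ y. Because a ≤ g, a + v ≤ g + y. By multiplying by a non-negative, (a + v) * n ≤ (g + y) * n.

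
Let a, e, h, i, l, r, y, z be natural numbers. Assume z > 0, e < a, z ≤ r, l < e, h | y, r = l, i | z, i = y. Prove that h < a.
Because i = y and i | z, y | z. Since h | y, h | z. Since z > 0, h ≤ z. r = l and z ≤ r, so z ≤ l. l < e and e < a, thus l < a. Since z ≤ l, z < a. h ≤ z, so h < a.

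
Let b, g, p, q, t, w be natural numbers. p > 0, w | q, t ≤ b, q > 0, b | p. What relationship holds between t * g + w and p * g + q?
t * g + w ≤ p * g + q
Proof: Because b | p and p > 0, b ≤ p. t ≤ b, so t ≤ p. Then t * g ≤ p * g. From w | q and q > 0, w ≤ q. t * g ≤ p * g, so t * g + w ≤ p * g + q.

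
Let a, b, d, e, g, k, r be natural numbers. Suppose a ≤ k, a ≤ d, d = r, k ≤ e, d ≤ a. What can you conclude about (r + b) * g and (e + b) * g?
(r + b) * g ≤ (e + b) * g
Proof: a ≤ d and d ≤ a, thus a = d. Since d = r, a = r. a ≤ k, so r ≤ k. k ≤ e, so r ≤ e. Then r + b ≤ e + b. Then (r + b) * g ≤ (e + b) * g.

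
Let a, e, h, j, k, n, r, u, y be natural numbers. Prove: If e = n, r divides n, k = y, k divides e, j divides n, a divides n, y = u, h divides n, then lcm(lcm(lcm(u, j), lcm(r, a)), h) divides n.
Because k = y and k divides e, y divides e. Because e = n, y divides n. Since y = u, u divides n. Since j divides n, lcm(u, j) divides n. Since r divides n and a divides n, lcm(r, a) divides n. Since lcm(u, j) divides n, lcm(lcm(u, j), lcm(r, a)) divides n. Since h divides n, lcm(lcm(lcm(u, j), lcm(r, a)), h) divides n.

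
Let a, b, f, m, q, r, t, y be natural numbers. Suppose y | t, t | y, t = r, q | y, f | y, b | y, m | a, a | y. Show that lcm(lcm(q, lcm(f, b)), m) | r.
Because y | t and t | y, y = t. Because t = r, y = r. f | y and b | y, thus lcm(f, b) | y. q | y, so lcm(q, lcm(f, b)) | y. From m | a and a | y, m | y. lcm(q, lcm(f, b)) | y, so lcm(lcm(q, lcm(f, b)), m) | y. y = r, so lcm(lcm(q, lcm(f, b)), m) | r.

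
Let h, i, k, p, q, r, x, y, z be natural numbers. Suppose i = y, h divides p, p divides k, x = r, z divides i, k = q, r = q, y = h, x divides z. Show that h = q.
Because k = q and p divides k, p divides q. Since h divides p, h divides q. x divides z and z divides i, thus x divides i. Because x = r, r divides i. Since r = q, q divides i. Since i = y, q divides y. y = h, so q divides h. h divides q, so h = q.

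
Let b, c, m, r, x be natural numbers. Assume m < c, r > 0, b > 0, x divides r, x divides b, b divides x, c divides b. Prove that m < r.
Since c divides b and b > 0, c ≤ b. Since m < c, m < b. From x divides b and b divides x, x = b. Since x divides r, b divides r. Since r > 0, b ≤ r. m < b, so m < r.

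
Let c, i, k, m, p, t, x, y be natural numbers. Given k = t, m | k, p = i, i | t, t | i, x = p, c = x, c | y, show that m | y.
k = t and m | k, therefore m | t. i | t and t | i, therefore i = t. p = i, so p = t. c = x and c | y, therefore x | y. x = p, so p | y. p = t, so t | y. m | t, so m | y.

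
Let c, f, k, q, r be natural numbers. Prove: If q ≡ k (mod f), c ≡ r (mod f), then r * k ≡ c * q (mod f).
From c ≡ r (mod f) and q ≡ k (mod f), c * q ≡ r * k (mod f). Then r * k ≡ c * q (mod f).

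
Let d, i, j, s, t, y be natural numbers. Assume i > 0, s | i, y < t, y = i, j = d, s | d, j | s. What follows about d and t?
d < t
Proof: j = d and j | s, hence d | s. Since s | d, s = d. From s | i and i > 0, s ≤ i. Since s = d, d ≤ i. y = i and y < t, hence i < t. Since d ≤ i, d < t.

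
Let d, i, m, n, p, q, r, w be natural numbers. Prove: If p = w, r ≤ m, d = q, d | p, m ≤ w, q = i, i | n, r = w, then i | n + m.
r = w and r ≤ m, so w ≤ m. Since m ≤ w, w = m. p = w, so p = m. d = q and d | p, thus q | p. Since q = i, i | p. Because p = m, i | m. i | n, so i | n + m.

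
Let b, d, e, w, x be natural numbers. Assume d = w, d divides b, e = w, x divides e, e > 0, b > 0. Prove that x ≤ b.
x divides e and e > 0, thus x ≤ e. e = w, so x ≤ w. Since d = w and d divides b, w divides b. From b > 0, w ≤ b. From x ≤ w, x ≤ b.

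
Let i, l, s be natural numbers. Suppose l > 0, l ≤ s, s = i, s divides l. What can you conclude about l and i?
l = i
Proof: s divides l and l > 0, thus s ≤ l. l ≤ s, so l = s. s = i, so l = i.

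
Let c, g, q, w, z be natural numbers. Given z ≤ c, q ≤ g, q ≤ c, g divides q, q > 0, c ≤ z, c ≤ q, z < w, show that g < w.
From z ≤ c and c ≤ z, z = c. c ≤ q and q ≤ c, so c = q. Since z = c, z = q. g divides q and q > 0, therefore g ≤ q. Since q ≤ g, q = g. z = q, so z = g. From z < w, g < w.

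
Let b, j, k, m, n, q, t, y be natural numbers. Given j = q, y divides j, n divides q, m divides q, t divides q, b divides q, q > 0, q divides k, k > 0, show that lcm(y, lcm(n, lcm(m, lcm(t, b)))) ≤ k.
j = q and y divides j, thus y divides q. Because t divides q and b divides q, lcm(t, b) divides q. Since m divides q, lcm(m, lcm(t, b)) divides q. Since n divides q, lcm(n, lcm(m, lcm(t, b))) divides q. Because y divides q, lcm(y, lcm(n, lcm(m, lcm(t, b)))) divides q. Since q > 0, lcm(y, lcm(n, lcm(m, lcm(t, b)))) ≤ q. Because q divides k and k > 0, q ≤ k. lcm(y, lcm(n, lcm(m, lcm(t, b)))) ≤ q, so lcm(y, lcm(n, lcm(m, lcm(t, b)))) ≤ k.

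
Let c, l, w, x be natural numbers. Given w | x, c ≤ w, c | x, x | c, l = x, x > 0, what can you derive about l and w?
l = w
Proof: Because c | x and x | c, c = x. c ≤ w, so x ≤ w. w | x and x > 0, therefore w ≤ x. Since x ≤ w, x = w. l = x, so l = w.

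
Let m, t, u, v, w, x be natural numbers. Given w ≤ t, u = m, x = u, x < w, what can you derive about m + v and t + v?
m + v < t + v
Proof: x = u and u = m, therefore x = m. Since x < w, m < w. w ≤ t, so m < t. Then m + v < t + v.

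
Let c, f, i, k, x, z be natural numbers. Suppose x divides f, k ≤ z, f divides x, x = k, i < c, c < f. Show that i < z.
Because f divides x and x divides f, f = x. From x = k, f = k. c < f, so c < k. Since i < c, i < k. Because k ≤ z, i < z.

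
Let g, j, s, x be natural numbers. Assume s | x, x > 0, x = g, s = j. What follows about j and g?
j ≤ g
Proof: s = j and s | x, thus j | x. From x > 0, j ≤ x. Since x = g, j ≤ g.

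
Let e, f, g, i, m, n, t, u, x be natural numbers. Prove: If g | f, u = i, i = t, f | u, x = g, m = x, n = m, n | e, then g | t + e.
From u = i and i = t, u = t. Since f | u, f | t. g | f, so g | t. n = m and n | e, hence m | e. Since m = x, x | e. Since x = g, g | e. Since g | t, g | t + e.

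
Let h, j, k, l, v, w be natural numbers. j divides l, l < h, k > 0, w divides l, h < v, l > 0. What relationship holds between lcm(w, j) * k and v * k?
lcm(w, j) * k < v * k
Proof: w divides l and j divides l, therefore lcm(w, j) divides l. Since l > 0, lcm(w, j) ≤ l. l < h and h < v, thus l < v. Since lcm(w, j) ≤ l, lcm(w, j) < v. From k > 0, by multiplying by a positive, lcm(w, j) * k < v * k.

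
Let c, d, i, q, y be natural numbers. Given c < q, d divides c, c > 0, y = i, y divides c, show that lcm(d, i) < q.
Because y = i and y divides c, i divides c. d divides c, so lcm(d, i) divides c. Since c > 0, lcm(d, i) ≤ c. c < q, so lcm(d, i) < q.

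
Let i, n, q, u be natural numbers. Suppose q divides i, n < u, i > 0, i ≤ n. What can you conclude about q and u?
q < u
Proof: q divides i and i > 0, therefore q ≤ i. i ≤ n and n < u, so i < u. Since q ≤ i, q < u.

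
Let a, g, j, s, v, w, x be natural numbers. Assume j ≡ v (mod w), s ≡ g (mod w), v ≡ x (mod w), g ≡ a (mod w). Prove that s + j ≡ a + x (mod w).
Because s ≡ g (mod w) and g ≡ a (mod w), s ≡ a (mod w). j ≡ v (mod w) and v ≡ x (mod w), therefore j ≡ x (mod w). Because s ≡ a (mod w), by adding congruences, s + j ≡ a + x (mod w).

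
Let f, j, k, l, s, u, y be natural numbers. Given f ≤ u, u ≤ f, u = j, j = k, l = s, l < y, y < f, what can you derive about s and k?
s < k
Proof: f ≤ u and u ≤ f, therefore f = u. Since u = j, f = j. j = k, so f = k. l < y and y < f, hence l < f. l = s, so s < f. f = k, so s < k.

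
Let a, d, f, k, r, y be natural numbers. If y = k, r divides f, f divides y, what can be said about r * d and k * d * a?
r * d divides k * d * a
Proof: Since y = k and f divides y, f divides k. r divides f, so r divides k. Then r * d divides k * d. Then r * d divides k * d * a.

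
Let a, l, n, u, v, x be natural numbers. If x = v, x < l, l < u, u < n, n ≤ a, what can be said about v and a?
v < a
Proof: x = v and x < l, therefore v < l. Since l < u, v < u. u < n and n ≤ a, hence u < a. Since v < u, v < a.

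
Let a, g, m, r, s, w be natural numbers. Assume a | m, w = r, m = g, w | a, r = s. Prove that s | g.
From w = r and w | a, r | a. m = g and a | m, thus a | g. Since r | a, r | g. Since r = s, s | g.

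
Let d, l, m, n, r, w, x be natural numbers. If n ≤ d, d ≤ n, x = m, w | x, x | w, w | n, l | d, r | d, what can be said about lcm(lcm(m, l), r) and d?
lcm(lcm(m, l), r) | d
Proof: Because n ≤ d and d ≤ n, n = d. w | x and x | w, so w = x. w | n, so x | n. From x = m, m | n. Since n = d, m | d. Since l | d, lcm(m, l) | d. Since r | d, lcm(lcm(m, l), r) | d.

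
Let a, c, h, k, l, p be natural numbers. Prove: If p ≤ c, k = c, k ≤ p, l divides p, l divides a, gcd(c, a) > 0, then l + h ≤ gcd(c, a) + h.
k = c and k ≤ p, hence c ≤ p. Since p ≤ c, p = c. l divides p, so l divides c. Since l divides a, l divides gcd(c, a). Since gcd(c, a) > 0, l ≤ gcd(c, a). Then l + h ≤ gcd(c, a) + h.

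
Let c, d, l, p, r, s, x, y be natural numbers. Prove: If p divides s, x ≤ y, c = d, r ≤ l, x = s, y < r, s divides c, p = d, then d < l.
c = d and s divides c, so s divides d. Because p = d and p divides s, d divides s. Since s divides d, s = d. x ≤ y and y < r, so x < r. x = s, so s < r. Because s = d, d < r. r ≤ l, so d < l.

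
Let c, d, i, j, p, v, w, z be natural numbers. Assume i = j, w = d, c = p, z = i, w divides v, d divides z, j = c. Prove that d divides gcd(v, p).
Since w = d and w divides v, d divides v. Because i = j and j = c, i = c. Since c = p, i = p. z = i and d divides z, hence d divides i. i = p, so d divides p. Because d divides v, d divides gcd(v, p).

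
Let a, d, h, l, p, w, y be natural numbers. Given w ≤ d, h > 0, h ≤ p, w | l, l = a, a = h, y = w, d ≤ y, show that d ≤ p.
y = w and d ≤ y, hence d ≤ w. Since w ≤ d, w = d. l = a and a = h, hence l = h. From w | l, w | h. Since h > 0, w ≤ h. h ≤ p, so w ≤ p. w = d, so d ≤ p.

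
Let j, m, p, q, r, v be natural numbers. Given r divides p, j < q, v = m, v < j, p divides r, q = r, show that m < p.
From v = m and v < j, m < j. r divides p and p divides r, hence r = p. q = r, so q = p. Because j < q, j < p. Since m < j, m < p.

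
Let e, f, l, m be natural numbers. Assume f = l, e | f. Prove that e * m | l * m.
f = l and e | f, so e | l. Then e * m | l * m.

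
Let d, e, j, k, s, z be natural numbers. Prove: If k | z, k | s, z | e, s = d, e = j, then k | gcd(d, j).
Because s = d and k | s, k | d. Because e = j and z | e, z | j. Since k | z, k | j. k | d, so k | gcd(d, j).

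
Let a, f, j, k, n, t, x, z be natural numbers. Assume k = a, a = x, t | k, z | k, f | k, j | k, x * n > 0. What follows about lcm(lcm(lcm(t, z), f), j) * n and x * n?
lcm(lcm(lcm(t, z), f), j) * n ≤ x * n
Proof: k = a and a = x, thus k = x. Since t | k and z | k, lcm(t, z) | k. Since f | k, lcm(lcm(t, z), f) | k. Since j | k, lcm(lcm(lcm(t, z), f), j) | k. k = x, so lcm(lcm(lcm(t, z), f), j) | x. Then lcm(lcm(lcm(t, z), f), j) * n | x * n. Since x * n > 0, lcm(lcm(lcm(t, z), f), j) * n ≤ x * n.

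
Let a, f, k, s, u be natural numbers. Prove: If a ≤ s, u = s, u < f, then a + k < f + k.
u = s and u < f, so s < f. a ≤ s, so a < f. Then a + k < f + k.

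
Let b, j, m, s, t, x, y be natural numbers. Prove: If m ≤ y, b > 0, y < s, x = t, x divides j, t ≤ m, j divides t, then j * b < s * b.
Because x = t and x divides j, t divides j. j divides t, so t = j. m ≤ y and y < s, thus m < s. Since t ≤ m, t < s. t = j, so j < s. From b > 0, by multiplying by a positive, j * b < s * b.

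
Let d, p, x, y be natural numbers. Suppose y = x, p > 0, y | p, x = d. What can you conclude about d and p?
d ≤ p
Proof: y = x and y | p, therefore x | p. Since x = d, d | p. Since p > 0, d ≤ p.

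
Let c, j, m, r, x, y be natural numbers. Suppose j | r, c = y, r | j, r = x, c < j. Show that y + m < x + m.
Because j | r and r | j, j = r. Since r = x, j = x. c = y and c < j, hence y < j. j = x, so y < x. Then y + m < x + m.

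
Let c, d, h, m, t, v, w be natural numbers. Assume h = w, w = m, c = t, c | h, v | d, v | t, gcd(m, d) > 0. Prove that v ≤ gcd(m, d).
c = t and c | h, so t | h. Since h = w, t | w. Because v | t, v | w. Since w = m, v | m. Since v | d, v | gcd(m, d). gcd(m, d) > 0, so v ≤ gcd(m, d).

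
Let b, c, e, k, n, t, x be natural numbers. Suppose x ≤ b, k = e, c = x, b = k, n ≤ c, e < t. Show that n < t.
Since c = x and n ≤ c, n ≤ x. From b = k and k = e, b = e. x ≤ b, so x ≤ e. n ≤ x, so n ≤ e. Since e < t, n < t.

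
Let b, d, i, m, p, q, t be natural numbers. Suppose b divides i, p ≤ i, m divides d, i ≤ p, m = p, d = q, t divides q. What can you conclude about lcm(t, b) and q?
lcm(t, b) divides q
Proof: Because p ≤ i and i ≤ p, p = i. From d = q and m divides d, m divides q. m = p, so p divides q. p = i, so i divides q. Since b divides i, b divides q. Since t divides q, lcm(t, b) divides q.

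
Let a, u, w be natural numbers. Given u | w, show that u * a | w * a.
u | w. By multiplying both sides, u * a | w * a.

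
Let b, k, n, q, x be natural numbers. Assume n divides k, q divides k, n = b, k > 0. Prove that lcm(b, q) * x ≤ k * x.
Because n = b and n divides k, b divides k. Because q divides k, lcm(b, q) divides k. Since k > 0, lcm(b, q) ≤ k. By multiplying by a non-negative, lcm(b, q) * x ≤ k * x.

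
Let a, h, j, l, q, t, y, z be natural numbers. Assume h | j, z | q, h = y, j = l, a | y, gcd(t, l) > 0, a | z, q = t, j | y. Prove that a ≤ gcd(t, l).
a | z and z | q, so a | q. q = t, so a | t. h = y and h | j, so y | j. From j | y, y = j. j = l, so y = l. Since a | y, a | l. Since a | t, a | gcd(t, l). gcd(t, l) > 0, so a ≤ gcd(t, l).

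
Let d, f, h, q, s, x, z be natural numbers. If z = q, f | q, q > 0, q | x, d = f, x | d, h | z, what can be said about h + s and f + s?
h + s ≤ f + s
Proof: q | x and x | d, thus q | d. Since d = f, q | f. From f | q, q = f. z = q and h | z, thus h | q. Since q > 0, h ≤ q. Since q = f, h ≤ f. Then h + s ≤ f + s.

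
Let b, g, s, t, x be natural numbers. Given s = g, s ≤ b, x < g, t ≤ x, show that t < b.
t ≤ x and x < g, so t < g. s = g and s ≤ b, thus g ≤ b. Since t < g, t < b.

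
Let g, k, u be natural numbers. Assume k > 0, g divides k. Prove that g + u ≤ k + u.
g divides k and k > 0, therefore g ≤ k. Then g + u ≤ k + u.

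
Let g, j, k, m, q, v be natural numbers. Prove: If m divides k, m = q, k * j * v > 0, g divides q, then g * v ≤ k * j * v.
Since m = q and m divides k, q divides k. g divides q, so g divides k. Then g divides k * j. Then g * v divides k * j * v. k * j * v > 0, so g * v ≤ k * j * v.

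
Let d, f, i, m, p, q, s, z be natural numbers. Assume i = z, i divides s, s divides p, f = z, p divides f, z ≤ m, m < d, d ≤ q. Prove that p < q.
Since i = z and i divides s, z divides s. From s divides p, z divides p. f = z and p divides f, thus p divides z. Since z divides p, z = p. z ≤ m and m < d, therefore z < d. Since d ≤ q, z < q. Because z = p, p < q.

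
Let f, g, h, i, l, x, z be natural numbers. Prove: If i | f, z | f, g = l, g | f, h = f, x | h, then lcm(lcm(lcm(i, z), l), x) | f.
i | f and z | f, hence lcm(i, z) | f. Since g = l and g | f, l | f. Since lcm(i, z) | f, lcm(lcm(i, z), l) | f. h = f and x | h, hence x | f. From lcm(lcm(i, z), l) | f, lcm(lcm(lcm(i, z), l), x) | f.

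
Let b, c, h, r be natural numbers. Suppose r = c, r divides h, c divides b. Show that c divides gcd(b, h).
r = c and r divides h, hence c divides h. Because c divides b, c divides gcd(b, h).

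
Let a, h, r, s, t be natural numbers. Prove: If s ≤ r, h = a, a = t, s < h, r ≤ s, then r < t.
s ≤ r and r ≤ s, hence s = r. h = a and s < h, so s < a. s = r, so r < a. Because a = t, r < t.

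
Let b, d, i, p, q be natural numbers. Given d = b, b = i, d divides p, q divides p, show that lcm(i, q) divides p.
d = b and b = i, thus d = i. d divides p, so i divides p. From q divides p, lcm(i, q) divides p.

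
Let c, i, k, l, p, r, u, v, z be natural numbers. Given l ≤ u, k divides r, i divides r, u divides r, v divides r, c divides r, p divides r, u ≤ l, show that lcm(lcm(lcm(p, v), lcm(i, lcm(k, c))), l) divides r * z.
Since p divides r and v divides r, lcm(p, v) divides r. From k divides r and c divides r, lcm(k, c) divides r. i divides r, so lcm(i, lcm(k, c)) divides r. lcm(p, v) divides r, so lcm(lcm(p, v), lcm(i, lcm(k, c))) divides r. u ≤ l and l ≤ u, thus u = l. Since u divides r, l divides r. lcm(lcm(p, v), lcm(i, lcm(k, c))) divides r, so lcm(lcm(lcm(p, v), lcm(i, lcm(k, c))), l) divides r. Then lcm(lcm(lcm(p, v), lcm(i, lcm(k, c))), l) divides r * z.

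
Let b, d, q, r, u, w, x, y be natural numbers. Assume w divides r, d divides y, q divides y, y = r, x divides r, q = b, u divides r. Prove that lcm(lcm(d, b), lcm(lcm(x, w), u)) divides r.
q = b and q divides y, hence b divides y. d divides y, so lcm(d, b) divides y. y = r, so lcm(d, b) divides r. x divides r and w divides r, so lcm(x, w) divides r. Because u divides r, lcm(lcm(x, w), u) divides r. lcm(d, b) divides r, so lcm(lcm(d, b), lcm(lcm(x, w), u)) divides r.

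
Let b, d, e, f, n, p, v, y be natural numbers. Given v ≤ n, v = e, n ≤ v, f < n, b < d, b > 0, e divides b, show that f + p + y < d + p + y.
n ≤ v and v ≤ n, therefore n = v. Since v = e, n = e. Since f < n, f < e. Because e divides b and b > 0, e ≤ b. Since b < d, e < d. From f < e, f < d. Then f + p < d + p. Then f + p + y < d + p + y.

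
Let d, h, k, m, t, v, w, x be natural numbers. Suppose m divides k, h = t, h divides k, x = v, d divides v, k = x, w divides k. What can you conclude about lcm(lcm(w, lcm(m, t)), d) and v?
lcm(lcm(w, lcm(m, t)), d) divides v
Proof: Since k = x and x = v, k = v. h = t and h divides k, thus t divides k. m divides k, so lcm(m, t) divides k. From w divides k, lcm(w, lcm(m, t)) divides k. k = v, so lcm(w, lcm(m, t)) divides v. Since d divides v, lcm(lcm(w, lcm(m, t)), d) divides v.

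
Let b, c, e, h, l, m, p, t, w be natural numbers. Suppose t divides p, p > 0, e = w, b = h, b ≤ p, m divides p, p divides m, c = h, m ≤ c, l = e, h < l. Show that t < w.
Since t divides p and p > 0, t ≤ p. Because b = h and b ≤ p, h ≤ p. From m divides p and p divides m, m = p. c = h and m ≤ c, thus m ≤ h. Since m = p, p ≤ h. Because h ≤ p, h = p. Since l = e and h < l, h < e. h = p, so p < e. e = w, so p < w. Because t ≤ p, t < w.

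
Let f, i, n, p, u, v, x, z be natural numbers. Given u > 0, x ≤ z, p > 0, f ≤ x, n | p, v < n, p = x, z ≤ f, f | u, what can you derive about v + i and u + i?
v + i < u + i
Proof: n | p and p > 0, therefore n ≤ p. Because p = x, n ≤ x. v < n, so v < x. x ≤ z and z ≤ f, therefore x ≤ f. f ≤ x, so f = x. f | u and u > 0, hence f ≤ u. Since f = x, x ≤ u. Since v < x, v < u. Then v + i < u + i.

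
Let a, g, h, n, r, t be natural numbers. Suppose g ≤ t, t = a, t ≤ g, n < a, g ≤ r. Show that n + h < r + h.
g ≤ t and t ≤ g, hence g = t. Since g ≤ r, t ≤ r. Since t = a, a ≤ r. n < a, so n < r. Then n + h < r + h.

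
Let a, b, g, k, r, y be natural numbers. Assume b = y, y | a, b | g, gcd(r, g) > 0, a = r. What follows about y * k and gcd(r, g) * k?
y * k ≤ gcd(r, g) * k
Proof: a = r and y | a, therefore y | r. Since b = y and b | g, y | g. Since y | r, y | gcd(r, g). Since gcd(r, g) > 0, y ≤ gcd(r, g). Then y * k ≤ gcd(r, g) * k.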